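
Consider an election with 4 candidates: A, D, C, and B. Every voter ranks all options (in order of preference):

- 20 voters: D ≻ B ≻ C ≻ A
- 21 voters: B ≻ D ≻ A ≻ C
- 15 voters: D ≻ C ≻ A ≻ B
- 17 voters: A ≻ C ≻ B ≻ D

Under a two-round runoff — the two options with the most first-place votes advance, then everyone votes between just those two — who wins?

Round 1 first-place votes: A 17, D 35, C 0, B 21.
D and B advance.
Runoff: D is preferred to B by 35 voters; B by 38.
B wins the runoff.

B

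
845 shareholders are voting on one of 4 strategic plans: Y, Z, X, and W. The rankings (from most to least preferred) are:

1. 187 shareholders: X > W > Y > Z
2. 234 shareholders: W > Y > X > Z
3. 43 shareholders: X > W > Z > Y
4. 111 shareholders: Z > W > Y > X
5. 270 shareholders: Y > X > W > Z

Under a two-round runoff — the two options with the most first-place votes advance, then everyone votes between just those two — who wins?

W

Round 1 first-place votes: Y 270, Z 111, X 230, W 234.
Y and W advance.
Runoff: Y is preferred to W by 270 voters; W by 575.
W wins the runoff.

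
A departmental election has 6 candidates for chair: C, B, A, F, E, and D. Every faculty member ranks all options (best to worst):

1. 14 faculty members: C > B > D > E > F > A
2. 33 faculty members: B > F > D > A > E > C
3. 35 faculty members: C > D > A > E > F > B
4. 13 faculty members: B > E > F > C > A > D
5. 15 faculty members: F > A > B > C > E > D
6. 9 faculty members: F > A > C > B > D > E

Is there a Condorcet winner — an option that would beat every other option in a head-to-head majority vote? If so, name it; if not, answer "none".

B

B vs C: 61–58 for B.
B vs A: 60–59 for B.
B vs F: 60–59 for B.
B vs E: 84–35 for B.
B vs D: 84–35 for B.
B beats every other option head-to-head.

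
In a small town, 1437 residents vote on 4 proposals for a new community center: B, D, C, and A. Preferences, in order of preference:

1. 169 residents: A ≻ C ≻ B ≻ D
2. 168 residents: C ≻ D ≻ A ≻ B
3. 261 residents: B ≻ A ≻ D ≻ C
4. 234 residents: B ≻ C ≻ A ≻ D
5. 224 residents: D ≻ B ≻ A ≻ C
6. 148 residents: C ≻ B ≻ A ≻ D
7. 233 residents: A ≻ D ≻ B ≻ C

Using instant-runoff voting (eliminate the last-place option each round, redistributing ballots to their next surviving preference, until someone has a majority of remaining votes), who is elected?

B

Round 1: B 495, D 224, C 316, A 402. Eliminate D.
Round 2: B 719, C 316, A 402. B has a majority.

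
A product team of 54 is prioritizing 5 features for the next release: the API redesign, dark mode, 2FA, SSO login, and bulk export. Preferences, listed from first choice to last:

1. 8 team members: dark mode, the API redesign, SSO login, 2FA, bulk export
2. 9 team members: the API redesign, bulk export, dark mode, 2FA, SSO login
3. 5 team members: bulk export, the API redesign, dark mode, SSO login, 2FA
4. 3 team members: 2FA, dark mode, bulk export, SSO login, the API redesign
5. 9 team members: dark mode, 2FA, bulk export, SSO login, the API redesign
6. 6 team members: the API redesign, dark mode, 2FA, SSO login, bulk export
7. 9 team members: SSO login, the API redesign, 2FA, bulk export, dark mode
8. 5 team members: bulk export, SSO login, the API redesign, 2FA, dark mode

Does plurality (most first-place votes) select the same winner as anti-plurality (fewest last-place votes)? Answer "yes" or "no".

Plurality — first-place votes: the API redesign 15, dark mode 17, 2FA 3, SSO login 9, bulk export 10. Winner: dark mode.
Anti-plurality — last-place votes: the API redesign 12, dark mode 14, 2FA 5, SSO login 9, bulk export 14. Winner: 2FA.
The two methods disagree.

no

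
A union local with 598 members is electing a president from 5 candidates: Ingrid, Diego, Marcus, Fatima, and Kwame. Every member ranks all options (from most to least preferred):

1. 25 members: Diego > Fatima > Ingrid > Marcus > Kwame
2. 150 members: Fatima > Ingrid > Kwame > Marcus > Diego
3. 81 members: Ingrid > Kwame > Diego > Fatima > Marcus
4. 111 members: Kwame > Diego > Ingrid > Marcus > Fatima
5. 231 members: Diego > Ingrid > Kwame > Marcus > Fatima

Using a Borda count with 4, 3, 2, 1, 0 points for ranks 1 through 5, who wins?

Ingrid: 25·2 + 150·3 + 81·4 + 111·2 + 231·3 = 1739
Diego: 25·4 + 150·0 + 81·2 + 111·3 + 231·4 = 1519
Marcus: 25·1 + 150·1 + 81·0 + 111·1 + 231·1 = 517
Fatima: 25·3 + 150·4 + 81·1 + 111·0 + 231·0 = 756
Kwame: 25·0 + 150·2 + 81·3 + 111·4 + 231·2 = 1449
Ingrid has the highest Borda score (1739).

Ingrid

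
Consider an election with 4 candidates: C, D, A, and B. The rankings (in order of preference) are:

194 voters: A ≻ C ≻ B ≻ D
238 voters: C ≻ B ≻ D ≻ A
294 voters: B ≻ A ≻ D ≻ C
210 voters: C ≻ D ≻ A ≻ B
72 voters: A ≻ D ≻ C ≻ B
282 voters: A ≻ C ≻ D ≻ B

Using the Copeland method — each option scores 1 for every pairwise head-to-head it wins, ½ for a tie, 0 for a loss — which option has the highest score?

A

C: beats D and B; loses to A → score 2.
D: loses to C, A, and B → score 0.
A: beats C, D, and B → score 3.
B: beats D; loses to C and A → score 1.
A has the best pairwise record.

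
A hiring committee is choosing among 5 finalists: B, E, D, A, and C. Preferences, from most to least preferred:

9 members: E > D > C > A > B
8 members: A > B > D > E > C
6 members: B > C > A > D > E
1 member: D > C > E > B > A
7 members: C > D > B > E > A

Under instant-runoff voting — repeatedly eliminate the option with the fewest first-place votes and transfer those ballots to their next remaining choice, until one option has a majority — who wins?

E

Round 1: B 6, E 9, D 1, A 8, C 7. Eliminate D.
Round 2: B 6, E 9, A 8, C 8. Eliminate B.
Round 3: E 9, A 8, C 14. Eliminate A.
Round 4: E 17, C 14. E has a majority.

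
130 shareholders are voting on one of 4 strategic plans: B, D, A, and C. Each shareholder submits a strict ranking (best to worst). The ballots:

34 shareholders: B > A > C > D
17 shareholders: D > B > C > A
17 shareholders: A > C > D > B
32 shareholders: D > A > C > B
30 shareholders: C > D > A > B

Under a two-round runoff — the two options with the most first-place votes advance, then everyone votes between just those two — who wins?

D

Round 1 first-place votes: B 34, D 49, A 17, C 30.
D and B advance.
Runoff: D is preferred to B by 96 voters; B by 34.
D wins the runoff.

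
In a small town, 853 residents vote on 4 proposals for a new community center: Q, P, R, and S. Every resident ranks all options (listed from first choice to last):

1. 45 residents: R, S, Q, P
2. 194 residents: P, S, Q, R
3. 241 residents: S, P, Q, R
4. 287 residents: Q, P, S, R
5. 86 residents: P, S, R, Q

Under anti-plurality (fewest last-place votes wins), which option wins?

S

Last-place votes: Q 86, P 45, R 722, S 0.
S is ranked last by the fewest voters, so S wins.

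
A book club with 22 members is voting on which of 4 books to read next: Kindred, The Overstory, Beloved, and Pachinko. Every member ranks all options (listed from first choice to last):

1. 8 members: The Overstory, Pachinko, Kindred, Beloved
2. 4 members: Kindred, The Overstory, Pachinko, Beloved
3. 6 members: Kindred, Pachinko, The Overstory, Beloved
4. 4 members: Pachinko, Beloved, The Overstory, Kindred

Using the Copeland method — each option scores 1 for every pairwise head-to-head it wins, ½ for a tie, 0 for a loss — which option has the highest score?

The Overstory

Kindred: beats Beloved; loses to The Overstory and Pachinko → score 1.
The Overstory: beats Kindred, Beloved, and Pachinko → score 3.
Beloved: loses to Kindred, The Overstory, and Pachinko → score 0.
Pachinko: beats Kindred and Beloved; loses to The Overstory → score 2.
The Overstory has the best pairwise record.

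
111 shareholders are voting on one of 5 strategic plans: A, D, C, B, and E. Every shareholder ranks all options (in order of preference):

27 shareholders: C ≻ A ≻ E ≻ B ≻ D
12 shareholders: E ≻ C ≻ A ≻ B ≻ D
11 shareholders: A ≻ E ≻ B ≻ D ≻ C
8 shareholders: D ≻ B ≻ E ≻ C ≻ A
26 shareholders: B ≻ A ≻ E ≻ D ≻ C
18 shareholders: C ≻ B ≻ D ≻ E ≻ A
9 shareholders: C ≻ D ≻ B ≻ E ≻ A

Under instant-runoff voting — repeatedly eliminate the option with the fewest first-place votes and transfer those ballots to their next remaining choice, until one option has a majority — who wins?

C

Round 1: A 11, D 8, C 54, B 26, E 12. Eliminate D.
Round 2: A 11, C 54, B 34, E 12. Eliminate A.
Round 3: C 54, B 34, E 23. Eliminate E.
Round 4: C 66, B 45. C has a majority.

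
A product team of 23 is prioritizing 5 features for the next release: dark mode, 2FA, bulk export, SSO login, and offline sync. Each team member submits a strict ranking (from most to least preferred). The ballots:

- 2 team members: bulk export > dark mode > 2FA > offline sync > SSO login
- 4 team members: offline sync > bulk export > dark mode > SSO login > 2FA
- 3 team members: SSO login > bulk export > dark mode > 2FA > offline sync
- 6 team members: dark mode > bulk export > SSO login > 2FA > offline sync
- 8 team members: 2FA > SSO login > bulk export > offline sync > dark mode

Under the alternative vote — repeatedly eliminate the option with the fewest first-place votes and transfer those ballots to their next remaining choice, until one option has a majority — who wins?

dark mode

Round 1: dark mode 6, 2FA 8, bulk export 2, SSO login 3, offline sync 4. Eliminate bulk export.
Round 2: dark mode 8, 2FA 8, SSO login 3, offline sync 4. Eliminate SSO login.
Round 3: dark mode 11, 2FA 8, offline sync 4. Eliminate offline sync.
Round 4: dark mode 15, 2FA 8. Dark mode has a majority.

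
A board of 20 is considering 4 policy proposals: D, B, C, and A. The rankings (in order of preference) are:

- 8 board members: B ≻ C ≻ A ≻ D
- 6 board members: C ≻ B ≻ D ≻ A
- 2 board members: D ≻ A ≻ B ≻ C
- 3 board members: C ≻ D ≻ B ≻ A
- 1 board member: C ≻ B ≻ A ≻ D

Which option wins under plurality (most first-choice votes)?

C

First-place votes: D 2, B 8, C 10, A 0.
C has the most first-place votes.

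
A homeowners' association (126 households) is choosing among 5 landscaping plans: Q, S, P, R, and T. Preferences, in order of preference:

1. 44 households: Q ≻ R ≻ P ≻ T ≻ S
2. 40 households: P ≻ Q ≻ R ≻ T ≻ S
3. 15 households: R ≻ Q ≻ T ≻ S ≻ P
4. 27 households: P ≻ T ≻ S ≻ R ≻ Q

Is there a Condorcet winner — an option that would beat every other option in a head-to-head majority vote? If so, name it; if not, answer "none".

P

P vs Q: 67–59 for P.
P vs S: 111–15 for P.
P vs R: 67–59 for P.
P vs T: 111–15 for P.
P beats every other option head-to-head.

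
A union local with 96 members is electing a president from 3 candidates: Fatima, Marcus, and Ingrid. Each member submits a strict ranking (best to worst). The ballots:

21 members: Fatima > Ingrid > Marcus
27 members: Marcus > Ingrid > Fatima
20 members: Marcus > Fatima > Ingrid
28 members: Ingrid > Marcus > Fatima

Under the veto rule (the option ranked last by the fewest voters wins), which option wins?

Last-place votes: Fatima 55, Marcus 21, Ingrid 20.
Ingrid is ranked last by the fewest voters, so Ingrid wins.

Ingrid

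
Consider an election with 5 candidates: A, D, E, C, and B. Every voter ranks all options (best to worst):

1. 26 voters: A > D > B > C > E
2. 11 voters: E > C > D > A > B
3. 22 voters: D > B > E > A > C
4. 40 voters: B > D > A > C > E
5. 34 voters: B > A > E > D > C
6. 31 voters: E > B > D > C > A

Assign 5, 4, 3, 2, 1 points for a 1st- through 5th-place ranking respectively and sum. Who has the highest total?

B

A: 26·5 + 11·2 + 22·2 + 40·3 + 34·4 + 31·1 = 483
D: 26·4 + 11·3 + 22·5 + 40·4 + 34·2 + 31·3 = 568
E: 26·1 + 11·5 + 22·3 + 40·1 + 34·3 + 31·5 = 444
C: 26·2 + 11·4 + 22·1 + 40·2 + 34·1 + 31·2 = 294
B: 26·3 + 11·1 + 22·4 + 40·5 + 34·5 + 31·4 = 671
B has the highest Borda score (671).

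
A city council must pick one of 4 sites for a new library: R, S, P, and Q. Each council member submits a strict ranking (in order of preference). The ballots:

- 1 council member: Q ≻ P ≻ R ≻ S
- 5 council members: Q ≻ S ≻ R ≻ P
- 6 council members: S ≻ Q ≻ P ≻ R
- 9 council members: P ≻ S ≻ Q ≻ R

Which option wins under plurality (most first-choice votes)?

P

First-place votes: R 0, S 6, P 9, Q 6.
P has the most first-place votes.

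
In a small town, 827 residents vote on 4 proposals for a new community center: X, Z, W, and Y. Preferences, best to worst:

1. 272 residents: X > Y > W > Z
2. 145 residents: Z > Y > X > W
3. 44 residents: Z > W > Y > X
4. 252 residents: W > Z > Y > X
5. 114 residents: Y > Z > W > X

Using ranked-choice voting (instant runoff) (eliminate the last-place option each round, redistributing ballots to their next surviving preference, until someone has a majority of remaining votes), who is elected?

Round 1: X 272, Z 189, W 252, Y 114. Eliminate Y.
Round 2: X 272, Z 303, W 252. Eliminate W.
Round 3: X 272, Z 555. Z has a majority.

Z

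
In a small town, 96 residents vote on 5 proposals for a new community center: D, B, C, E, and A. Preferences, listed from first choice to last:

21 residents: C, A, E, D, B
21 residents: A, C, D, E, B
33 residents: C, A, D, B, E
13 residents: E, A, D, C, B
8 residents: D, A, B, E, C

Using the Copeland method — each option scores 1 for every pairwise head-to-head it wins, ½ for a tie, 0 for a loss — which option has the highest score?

C

D: beats B and E; loses to C and A → score 2.
B: loses to D, C, E, and A → score 0.
C: beats D, B, E, and A → score 4.
E: beats B; loses to D, C, and A → score 1.
A: beats D, B, and E; loses to C → score 3.
C has the best pairwise record.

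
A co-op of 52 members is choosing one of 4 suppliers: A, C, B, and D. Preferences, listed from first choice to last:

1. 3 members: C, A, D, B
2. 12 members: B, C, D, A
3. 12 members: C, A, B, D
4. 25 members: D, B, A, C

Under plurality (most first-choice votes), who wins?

D

First-place votes: A 0, C 15, B 12, D 25.
D has the most first-place votes.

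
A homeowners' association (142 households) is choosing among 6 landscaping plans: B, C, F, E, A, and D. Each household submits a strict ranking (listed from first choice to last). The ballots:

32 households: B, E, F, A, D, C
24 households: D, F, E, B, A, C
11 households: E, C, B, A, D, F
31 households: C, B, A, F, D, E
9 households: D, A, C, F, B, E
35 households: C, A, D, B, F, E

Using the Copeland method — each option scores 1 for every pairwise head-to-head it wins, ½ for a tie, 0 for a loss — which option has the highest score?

C

B: beats F, E, A, and D; loses to C → score 4.
C: beats B, F, E, A, and D → score 5.
F: beats E; loses to B, C, A, and D → score 1.
E: loses to B, C, F, A, and D → score 0.
A: beats F, E, and D; loses to B and C → score 3.
D: beats F and E; loses to B, C, and A → score 2.
C has the best pairwise record.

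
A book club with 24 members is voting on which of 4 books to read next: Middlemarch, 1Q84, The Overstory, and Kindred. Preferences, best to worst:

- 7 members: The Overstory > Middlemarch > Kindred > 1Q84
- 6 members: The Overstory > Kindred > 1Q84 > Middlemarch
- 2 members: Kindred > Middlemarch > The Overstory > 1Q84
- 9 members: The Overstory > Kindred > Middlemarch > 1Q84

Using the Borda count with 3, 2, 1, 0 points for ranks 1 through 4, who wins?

Middlemarch: 7·2 + 6·0 + 2·2 + 9·1 = 27
1Q84: 7·0 + 6·1 + 2·0 + 9·0 = 6
The Overstory: 7·3 + 6·3 + 2·1 + 9·3 = 68
Kindred: 7·1 + 6·2 + 2·3 + 9·2 = 43
The Overstory has the highest Borda score (68).

The Overstory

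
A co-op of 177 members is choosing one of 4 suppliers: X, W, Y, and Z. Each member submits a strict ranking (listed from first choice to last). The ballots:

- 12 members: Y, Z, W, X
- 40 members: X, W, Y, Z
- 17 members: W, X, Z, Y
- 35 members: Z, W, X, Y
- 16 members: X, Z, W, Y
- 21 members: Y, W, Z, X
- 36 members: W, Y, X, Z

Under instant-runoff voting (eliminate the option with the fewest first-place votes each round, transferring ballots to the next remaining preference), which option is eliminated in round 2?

Round 1: X 56, W 53, Y 33, Z 35. Eliminate Y.
Round 2: X 56, W 74, Z 47. Eliminate Z.

Z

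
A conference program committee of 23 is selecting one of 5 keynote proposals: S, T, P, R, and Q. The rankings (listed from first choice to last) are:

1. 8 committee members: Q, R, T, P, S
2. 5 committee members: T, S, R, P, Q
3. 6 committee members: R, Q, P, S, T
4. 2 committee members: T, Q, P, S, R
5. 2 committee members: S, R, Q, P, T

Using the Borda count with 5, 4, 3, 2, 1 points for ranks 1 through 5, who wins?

R

S: 8·1 + 5·4 + 6·2 + 2·2 + 2·5 = 54
T: 8·3 + 5·5 + 6·1 + 2·5 + 2·1 = 67
P: 8·2 + 5·2 + 6·3 + 2·3 + 2·2 = 54
R: 8·4 + 5·3 + 6·5 + 2·1 + 2·4 = 87
Q: 8·5 + 5·1 + 6·4 + 2·4 + 2·3 = 83
R has the highest Borda score (87).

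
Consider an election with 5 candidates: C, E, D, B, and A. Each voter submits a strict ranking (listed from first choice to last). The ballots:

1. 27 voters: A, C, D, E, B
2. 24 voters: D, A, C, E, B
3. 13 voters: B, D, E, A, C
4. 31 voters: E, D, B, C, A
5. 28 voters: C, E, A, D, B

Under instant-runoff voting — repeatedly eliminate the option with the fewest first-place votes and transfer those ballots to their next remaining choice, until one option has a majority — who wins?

Round 1: C 28, E 31, D 24, B 13, A 27. Eliminate B.
Round 2: C 28, E 31, D 37, A 27. Eliminate A.
Round 3: C 55, E 31, D 37. Eliminate E.
Round 4: C 55, D 68. D has a majority.

D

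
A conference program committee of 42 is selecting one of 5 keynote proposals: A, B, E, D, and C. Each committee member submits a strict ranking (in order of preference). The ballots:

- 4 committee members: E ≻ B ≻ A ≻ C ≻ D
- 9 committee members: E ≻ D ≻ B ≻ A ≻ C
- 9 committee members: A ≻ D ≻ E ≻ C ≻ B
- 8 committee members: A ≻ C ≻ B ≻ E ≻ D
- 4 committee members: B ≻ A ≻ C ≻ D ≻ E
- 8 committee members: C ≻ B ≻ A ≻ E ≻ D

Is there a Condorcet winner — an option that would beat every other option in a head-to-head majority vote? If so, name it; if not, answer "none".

Checking pairwise contests:
B beats A 25–17.
E beats B 22–20.
A beats E 29–13.
A beats D 33–9.
A beats C 34–8.
Every option loses at least one head-to-head, so there is no Condorcet winner.

none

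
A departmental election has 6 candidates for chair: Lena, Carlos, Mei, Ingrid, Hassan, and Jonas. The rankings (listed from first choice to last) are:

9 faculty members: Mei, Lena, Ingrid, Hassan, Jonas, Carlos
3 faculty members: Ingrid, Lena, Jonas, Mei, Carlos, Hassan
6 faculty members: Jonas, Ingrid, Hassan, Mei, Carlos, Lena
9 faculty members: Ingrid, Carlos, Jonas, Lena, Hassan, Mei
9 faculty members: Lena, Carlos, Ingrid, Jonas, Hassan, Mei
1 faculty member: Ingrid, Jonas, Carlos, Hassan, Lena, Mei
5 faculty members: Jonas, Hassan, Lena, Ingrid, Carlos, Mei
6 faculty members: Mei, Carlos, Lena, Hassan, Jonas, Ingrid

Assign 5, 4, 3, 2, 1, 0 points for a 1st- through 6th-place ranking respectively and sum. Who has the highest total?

Ingrid

Lena: 9·4 + 3·4 + 6·0 + 9·2 + 9·5 + 1·1 + 5·3 + 6·3 = 145
Carlos: 9·0 + 3·1 + 6·1 + 9·4 + 9·4 + 1·3 + 5·1 + 6·4 = 113
Mei: 9·5 + 3·2 + 6·2 + 9·0 + 9·0 + 1·0 + 5·0 + 6·5 = 93
Ingrid: 9·3 + 3·5 + 6·4 + 9·5 + 9·3 + 1·5 + 5·2 + 6·0 = 153
Hassan: 9·2 + 3·0 + 6·3 + 9·1 + 9·1 + 1·2 + 5·4 + 6·2 = 88
Jonas: 9·1 + 3·3 + 6·5 + 9·3 + 9·2 + 1·4 + 5·5 + 6·1 = 128
Ingrid has the highest Borda score (153).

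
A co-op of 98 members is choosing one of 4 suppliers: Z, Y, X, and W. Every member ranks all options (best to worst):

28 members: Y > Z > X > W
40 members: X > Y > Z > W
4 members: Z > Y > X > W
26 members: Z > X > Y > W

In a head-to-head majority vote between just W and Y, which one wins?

Voters preferring W to Y: 0; preferring Y to W: 98.
Y wins the head-to-head.

Y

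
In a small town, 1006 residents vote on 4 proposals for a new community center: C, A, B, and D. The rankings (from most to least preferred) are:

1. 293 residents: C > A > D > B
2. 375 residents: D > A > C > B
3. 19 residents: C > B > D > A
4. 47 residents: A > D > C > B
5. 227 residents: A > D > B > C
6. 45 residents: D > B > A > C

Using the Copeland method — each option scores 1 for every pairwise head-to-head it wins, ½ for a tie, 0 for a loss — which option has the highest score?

C: beats B; loses to A and D → score 1.
A: beats C, B, and D → score 3.
B: loses to C, A, and D → score 0.
D: beats C and B; loses to A → score 2.
A has the best pairwise record.

A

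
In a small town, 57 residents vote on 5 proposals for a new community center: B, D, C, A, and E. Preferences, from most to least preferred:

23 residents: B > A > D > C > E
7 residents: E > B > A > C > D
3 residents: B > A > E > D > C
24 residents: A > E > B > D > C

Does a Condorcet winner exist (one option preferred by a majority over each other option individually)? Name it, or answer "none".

Checking pairwise contests:
E beats B 31–26.
B beats D 57–0.
B beats C 57–0.
B beats A 33–24.
A beats E 50–7.
Every option loses at least one head-to-head, so there is no Condorcet winner.

none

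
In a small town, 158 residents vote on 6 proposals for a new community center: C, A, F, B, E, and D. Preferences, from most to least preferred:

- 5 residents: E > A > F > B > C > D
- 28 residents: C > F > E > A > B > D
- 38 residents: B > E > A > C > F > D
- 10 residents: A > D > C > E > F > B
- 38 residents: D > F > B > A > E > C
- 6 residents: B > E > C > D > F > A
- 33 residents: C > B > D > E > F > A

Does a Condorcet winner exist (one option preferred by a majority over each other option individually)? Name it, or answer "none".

Checking pairwise contests:
A beats C 91–67.
F beats A 105–53.
C beats F 115–43.
F beats B 81–77.
B beats E 115–43.
C beats D 110–48.
Every option loses at least one head-to-head, so there is no Condorcet winner.

none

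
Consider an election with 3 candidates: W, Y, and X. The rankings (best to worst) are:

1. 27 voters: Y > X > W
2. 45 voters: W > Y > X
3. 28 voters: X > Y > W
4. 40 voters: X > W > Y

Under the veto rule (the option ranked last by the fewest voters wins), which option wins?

Y

Last-place votes: W 55, Y 40, X 45.
Y is ranked last by the fewest voters, so Y wins.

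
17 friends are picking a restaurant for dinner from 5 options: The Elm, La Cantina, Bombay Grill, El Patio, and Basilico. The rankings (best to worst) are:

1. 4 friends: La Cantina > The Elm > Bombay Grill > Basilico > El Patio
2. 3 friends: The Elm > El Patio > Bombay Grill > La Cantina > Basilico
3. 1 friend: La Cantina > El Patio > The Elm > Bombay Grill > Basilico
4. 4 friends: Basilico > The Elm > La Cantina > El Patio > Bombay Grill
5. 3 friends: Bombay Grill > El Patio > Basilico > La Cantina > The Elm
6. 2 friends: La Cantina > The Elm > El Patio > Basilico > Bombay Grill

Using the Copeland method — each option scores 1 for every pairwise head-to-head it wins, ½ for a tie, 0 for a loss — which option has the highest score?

The Elm: beats Bombay Grill, El Patio, and Basilico; loses to La Cantina → score 3.
La Cantina: beats The Elm, Bombay Grill, El Patio, and Basilico → score 4.
Bombay Grill: beats Basilico; loses to The Elm, La Cantina, and El Patio → score 1.
El Patio: beats Bombay Grill and Basilico; loses to The Elm and La Cantina → score 2.
Basilico: loses to The Elm, La Cantina, Bombay Grill, and El Patio → score 0.
La Cantina has the best pairwise record.

La Cantina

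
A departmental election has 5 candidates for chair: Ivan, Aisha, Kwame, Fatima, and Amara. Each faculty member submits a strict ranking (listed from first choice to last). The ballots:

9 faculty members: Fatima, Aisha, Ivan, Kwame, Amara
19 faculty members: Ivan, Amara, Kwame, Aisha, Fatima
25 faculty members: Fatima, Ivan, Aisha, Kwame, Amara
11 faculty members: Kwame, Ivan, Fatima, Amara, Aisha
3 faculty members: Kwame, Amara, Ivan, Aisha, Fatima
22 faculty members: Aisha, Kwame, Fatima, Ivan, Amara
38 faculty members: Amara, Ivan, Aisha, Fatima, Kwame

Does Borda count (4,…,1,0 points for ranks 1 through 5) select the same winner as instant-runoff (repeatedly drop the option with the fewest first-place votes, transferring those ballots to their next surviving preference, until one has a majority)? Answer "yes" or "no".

no

Borda — scores: Ivan 344, Aisha 263, Kwame 194, Fatima 240, Amara 229. Winner: Ivan.
Instant-runoff — R1 Ivan 19, Aisha 22, Kwame 14, Fatima 34, Amara 38 (Kwame out); R2 Ivan 30, Aisha 22, Fatima 34, Amara 41 (Aisha out); R3 Ivan 30, Fatima 56, Amara 41 (Ivan out); R4 Fatima 67, Amara 60 (Fatima winner). Winner: Fatima.
The two methods disagree.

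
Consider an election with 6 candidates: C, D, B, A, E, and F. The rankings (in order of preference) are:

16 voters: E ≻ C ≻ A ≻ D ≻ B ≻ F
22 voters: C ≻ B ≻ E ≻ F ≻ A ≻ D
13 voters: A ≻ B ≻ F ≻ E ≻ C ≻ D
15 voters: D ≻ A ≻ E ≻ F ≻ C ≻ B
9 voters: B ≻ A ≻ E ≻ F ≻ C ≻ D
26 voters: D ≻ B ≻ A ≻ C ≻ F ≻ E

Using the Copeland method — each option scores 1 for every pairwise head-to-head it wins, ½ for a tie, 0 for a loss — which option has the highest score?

C: beats D, B, and F; loses to A and E → score 3.
D: beats B and F; loses to C, A, and E → score 2.
B: beats A, E, and F; loses to C and D → score 3.
A: beats C, D, E, and F; loses to B → score 4.
E: beats C, D, and F; loses to B and A → score 3.
F: loses to C, D, B, A, and E → score 0.
A has the best pairwise record.

A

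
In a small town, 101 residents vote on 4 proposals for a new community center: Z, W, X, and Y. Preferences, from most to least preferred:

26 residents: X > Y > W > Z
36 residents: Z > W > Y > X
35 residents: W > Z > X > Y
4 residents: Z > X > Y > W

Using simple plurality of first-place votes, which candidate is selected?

Z

First-place votes: Z 40, W 35, X 26, Y 0.
Z has the most first-place votes.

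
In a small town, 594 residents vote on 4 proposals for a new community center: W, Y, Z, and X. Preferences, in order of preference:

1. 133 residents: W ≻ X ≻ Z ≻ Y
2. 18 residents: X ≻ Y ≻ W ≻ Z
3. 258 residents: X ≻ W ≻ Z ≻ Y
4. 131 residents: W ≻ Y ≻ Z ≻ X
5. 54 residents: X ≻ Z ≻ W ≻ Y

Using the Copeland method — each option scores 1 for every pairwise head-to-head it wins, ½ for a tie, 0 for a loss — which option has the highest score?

X

W: beats Y and Z; loses to X → score 2.
Y: loses to W, Z, and X → score 0.
Z: beats Y; loses to W and X → score 1.
X: beats W, Y, and Z → score 3.
X has the best pairwise record.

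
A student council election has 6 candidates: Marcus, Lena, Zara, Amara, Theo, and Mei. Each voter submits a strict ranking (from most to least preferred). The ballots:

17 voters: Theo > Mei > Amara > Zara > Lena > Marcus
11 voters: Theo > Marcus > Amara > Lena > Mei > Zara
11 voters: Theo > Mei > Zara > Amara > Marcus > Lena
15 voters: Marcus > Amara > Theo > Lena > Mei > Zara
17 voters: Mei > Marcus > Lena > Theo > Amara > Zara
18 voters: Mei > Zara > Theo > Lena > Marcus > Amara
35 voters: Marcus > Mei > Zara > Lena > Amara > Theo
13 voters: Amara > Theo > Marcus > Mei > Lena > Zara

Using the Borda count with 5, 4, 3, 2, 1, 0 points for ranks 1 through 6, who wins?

Mei

Marcus: 17·0 + 11·4 + 11·1 + 15·5 + 17·4 + 18·1 + 35·5 + 13·3 = 430
Lena: 17·1 + 11·2 + 11·0 + 15·2 + 17·3 + 18·2 + 35·2 + 13·1 = 239
Zara: 17·2 + 11·0 + 11·3 + 15·0 + 17·0 + 18·4 + 35·3 + 13·0 = 244
Amara: 17·3 + 11·3 + 11·2 + 15·4 + 17·1 + 18·0 + 35·1 + 13·5 = 283
Theo: 17·5 + 11·5 + 11·5 + 15·3 + 17·2 + 18·3 + 35·0 + 13·4 = 380
Mei: 17·4 + 11·1 + 11·4 + 15·1 + 17·5 + 18·5 + 35·4 + 13·2 = 479
Mei has the highest Borda score (479).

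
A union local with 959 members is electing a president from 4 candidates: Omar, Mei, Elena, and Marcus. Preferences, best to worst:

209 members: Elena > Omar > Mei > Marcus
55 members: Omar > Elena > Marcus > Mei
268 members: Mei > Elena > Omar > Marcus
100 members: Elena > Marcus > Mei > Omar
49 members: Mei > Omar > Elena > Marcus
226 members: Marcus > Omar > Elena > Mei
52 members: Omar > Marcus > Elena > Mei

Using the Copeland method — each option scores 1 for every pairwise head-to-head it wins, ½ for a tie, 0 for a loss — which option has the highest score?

Omar: beats Mei and Marcus; loses to Elena → score 2.
Mei: beats Marcus; loses to Omar and Elena → score 1.
Elena: beats Omar, Mei, and Marcus → score 3.
Marcus: loses to Omar, Mei, and Elena → score 0.
Elena has the best pairwise record.

Elena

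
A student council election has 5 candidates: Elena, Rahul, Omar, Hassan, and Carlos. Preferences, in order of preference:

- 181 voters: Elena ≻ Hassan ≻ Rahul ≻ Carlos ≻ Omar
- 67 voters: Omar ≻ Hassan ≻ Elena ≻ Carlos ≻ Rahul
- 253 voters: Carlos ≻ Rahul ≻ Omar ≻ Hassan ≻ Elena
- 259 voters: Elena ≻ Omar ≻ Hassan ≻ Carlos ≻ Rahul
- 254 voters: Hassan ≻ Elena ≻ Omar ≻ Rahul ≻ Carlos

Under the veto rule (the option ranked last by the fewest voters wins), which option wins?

Last-place votes: Elena 253, Rahul 326, Omar 181, Hassan 0, Carlos 254.
Hassan is ranked last by the fewest voters, so Hassan wins.

Hassan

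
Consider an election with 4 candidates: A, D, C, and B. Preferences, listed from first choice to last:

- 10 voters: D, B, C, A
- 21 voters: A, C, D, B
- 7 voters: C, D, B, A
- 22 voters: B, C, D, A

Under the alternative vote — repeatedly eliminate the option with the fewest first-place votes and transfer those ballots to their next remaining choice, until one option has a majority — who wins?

Round 1: A 21, D 10, C 7, B 22. Eliminate C.
Round 2: A 21, D 17, B 22. Eliminate D.
Round 3: A 21, B 39. B has a majority.

B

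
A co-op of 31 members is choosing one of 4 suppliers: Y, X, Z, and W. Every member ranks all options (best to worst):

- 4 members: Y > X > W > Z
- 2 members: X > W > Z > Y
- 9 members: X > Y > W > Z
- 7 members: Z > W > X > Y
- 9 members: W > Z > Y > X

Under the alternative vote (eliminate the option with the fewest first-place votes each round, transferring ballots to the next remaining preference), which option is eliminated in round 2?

Round 1: Y 4, X 11, Z 7, W 9. Eliminate Y.
Round 2: X 15, Z 7, W 9. Eliminate Z.

Z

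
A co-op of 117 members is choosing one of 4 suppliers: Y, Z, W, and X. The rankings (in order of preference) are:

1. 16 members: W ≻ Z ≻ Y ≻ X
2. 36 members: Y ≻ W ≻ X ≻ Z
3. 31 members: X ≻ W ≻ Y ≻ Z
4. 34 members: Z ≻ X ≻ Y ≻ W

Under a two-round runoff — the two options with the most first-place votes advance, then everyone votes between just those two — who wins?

Round 1 first-place votes: Y 36, Z 34, W 16, X 31.
Y and Z advance.
Runoff: Y is preferred to Z by 67 voters; Z by 50.
Y wins the runoff.

Y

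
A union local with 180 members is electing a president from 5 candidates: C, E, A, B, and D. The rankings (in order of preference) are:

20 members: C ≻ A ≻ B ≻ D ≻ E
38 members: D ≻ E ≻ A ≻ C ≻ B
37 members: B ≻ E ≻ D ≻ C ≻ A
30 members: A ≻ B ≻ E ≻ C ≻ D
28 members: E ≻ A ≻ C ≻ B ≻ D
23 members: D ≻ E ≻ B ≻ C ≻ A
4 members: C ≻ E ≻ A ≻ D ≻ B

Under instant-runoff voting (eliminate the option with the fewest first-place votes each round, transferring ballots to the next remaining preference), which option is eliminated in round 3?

B

Round 1: C 24, E 28, A 30, B 37, D 61. Eliminate C.
Round 2: E 32, A 50, B 37, D 61. Eliminate E.
Round 3: A 82, B 37, D 61. Eliminate B.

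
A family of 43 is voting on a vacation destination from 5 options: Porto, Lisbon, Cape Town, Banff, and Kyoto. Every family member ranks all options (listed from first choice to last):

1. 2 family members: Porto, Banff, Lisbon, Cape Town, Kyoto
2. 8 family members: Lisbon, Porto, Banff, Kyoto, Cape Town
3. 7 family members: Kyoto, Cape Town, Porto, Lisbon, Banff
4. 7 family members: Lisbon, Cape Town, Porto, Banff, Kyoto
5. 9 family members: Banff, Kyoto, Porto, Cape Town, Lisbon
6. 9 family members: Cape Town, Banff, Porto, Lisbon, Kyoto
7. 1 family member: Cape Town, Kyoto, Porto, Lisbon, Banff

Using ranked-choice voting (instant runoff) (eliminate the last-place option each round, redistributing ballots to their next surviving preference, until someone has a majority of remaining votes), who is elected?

Cape Town

Round 1: Porto 2, Lisbon 15, Cape Town 10, Banff 9, Kyoto 7. Eliminate Porto.
Round 2: Lisbon 15, Cape Town 10, Banff 11, Kyoto 7. Eliminate Kyoto.
Round 3: Lisbon 15, Cape Town 17, Banff 11. Eliminate Banff.
Round 4: Lisbon 17, Cape Town 26. Cape Town has a majority.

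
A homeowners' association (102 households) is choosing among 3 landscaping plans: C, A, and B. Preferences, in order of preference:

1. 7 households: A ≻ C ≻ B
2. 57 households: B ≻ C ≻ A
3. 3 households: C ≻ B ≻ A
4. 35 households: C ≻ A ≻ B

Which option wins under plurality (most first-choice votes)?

B

First-place votes: C 38, A 7, B 57.
B has the most first-place votes.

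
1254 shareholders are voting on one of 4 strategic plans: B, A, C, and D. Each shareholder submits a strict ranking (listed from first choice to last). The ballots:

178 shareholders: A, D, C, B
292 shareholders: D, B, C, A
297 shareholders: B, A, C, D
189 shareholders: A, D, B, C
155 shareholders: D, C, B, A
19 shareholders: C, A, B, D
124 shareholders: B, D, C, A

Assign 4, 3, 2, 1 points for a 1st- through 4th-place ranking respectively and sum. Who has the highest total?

D

B: 178·1 + 292·3 + 297·4 + 189·2 + 155·2 + 19·2 + 124·4 = 3464
A: 178·4 + 292·1 + 297·3 + 189·4 + 155·1 + 19·3 + 124·1 = 2987
C: 178·2 + 292·2 + 297·2 + 189·1 + 155·3 + 19·4 + 124·2 = 2512
D: 178·3 + 292·4 + 297·1 + 189·3 + 155·4 + 19·1 + 124·3 = 3577
D has the highest Borda score (3577).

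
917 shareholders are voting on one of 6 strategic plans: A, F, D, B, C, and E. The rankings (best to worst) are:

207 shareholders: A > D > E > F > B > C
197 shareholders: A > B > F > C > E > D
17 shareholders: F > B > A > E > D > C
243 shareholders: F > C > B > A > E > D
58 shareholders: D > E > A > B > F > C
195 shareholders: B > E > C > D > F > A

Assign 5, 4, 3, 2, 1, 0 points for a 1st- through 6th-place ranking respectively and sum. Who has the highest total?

B

A: 207·5 + 197·5 + 17·3 + 243·2 + 58·3 + 195·0 = 2731
F: 207·2 + 197·3 + 17·5 + 243·5 + 58·1 + 195·1 = 2558
D: 207·4 + 197·0 + 17·1 + 243·0 + 58·5 + 195·2 = 1525
B: 207·1 + 197·4 + 17·4 + 243·3 + 58·2 + 195·5 = 2883
C: 207·0 + 197·2 + 17·0 + 243·4 + 58·0 + 195·3 = 1951
E: 207·3 + 197·1 + 17·2 + 243·1 + 58·4 + 195·4 = 2107
B has the highest Borda score (2883).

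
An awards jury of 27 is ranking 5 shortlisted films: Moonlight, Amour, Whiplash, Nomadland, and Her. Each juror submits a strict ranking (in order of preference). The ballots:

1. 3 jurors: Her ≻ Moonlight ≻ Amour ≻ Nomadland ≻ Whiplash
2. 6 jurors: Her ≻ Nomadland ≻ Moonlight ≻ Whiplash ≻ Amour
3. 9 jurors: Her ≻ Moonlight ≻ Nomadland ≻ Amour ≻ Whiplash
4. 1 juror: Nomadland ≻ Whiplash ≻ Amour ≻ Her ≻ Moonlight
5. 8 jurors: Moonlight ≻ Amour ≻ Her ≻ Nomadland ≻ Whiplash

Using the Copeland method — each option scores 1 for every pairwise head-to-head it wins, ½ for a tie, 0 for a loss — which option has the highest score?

Her

Moonlight: beats Amour, Whiplash, and Nomadland; loses to Her → score 3.
Amour: beats Whiplash; loses to Moonlight, Nomadland, and Her → score 1.
Whiplash: loses to Moonlight, Amour, Nomadland, and Her → score 0.
Nomadland: beats Amour and Whiplash; loses to Moonlight and Her → score 2.
Her: beats Moonlight, Amour, Whiplash, and Nomadland → score 4.
Her has the best pairwise record.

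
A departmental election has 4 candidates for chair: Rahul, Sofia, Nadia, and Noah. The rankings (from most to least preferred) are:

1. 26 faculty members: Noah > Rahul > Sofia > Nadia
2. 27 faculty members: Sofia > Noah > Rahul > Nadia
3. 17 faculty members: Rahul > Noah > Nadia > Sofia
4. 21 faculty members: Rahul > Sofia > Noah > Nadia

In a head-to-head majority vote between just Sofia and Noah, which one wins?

Voters preferring Sofia to Noah: 48; preferring Noah to Sofia: 43.
Sofia wins the head-to-head.

Sofia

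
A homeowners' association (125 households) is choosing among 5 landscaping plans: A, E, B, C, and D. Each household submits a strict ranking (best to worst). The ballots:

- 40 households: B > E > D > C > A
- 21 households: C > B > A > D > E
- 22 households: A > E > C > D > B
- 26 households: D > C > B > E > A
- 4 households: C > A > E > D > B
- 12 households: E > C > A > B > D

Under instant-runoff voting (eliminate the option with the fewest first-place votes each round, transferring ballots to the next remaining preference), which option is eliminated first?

Round 1: A 22, E 12, B 40, C 25, D 26. Eliminate E.

E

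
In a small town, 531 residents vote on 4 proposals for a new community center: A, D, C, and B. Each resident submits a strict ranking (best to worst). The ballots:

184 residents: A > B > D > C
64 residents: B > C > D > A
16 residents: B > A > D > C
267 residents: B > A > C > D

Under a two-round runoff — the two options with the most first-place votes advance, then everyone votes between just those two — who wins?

B

Round 1 first-place votes: A 184, D 0, C 0, B 347.
B and A advance.
Runoff: B is preferred to A by 347 voters; A by 184.
B wins the runoff.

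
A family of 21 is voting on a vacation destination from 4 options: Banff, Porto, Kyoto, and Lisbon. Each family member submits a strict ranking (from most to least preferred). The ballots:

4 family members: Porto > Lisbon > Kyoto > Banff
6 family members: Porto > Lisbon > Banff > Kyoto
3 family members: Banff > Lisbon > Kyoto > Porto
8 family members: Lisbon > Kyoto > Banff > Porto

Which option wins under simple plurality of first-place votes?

Porto

First-place votes: Banff 3, Porto 10, Kyoto 0, Lisbon 8.
Porto has the most first-place votes.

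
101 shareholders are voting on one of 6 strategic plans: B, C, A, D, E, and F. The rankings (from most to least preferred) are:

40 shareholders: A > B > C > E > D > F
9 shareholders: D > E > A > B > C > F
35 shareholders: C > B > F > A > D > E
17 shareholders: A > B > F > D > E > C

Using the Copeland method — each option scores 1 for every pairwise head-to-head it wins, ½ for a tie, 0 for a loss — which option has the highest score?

B: beats C, D, E, and F; loses to A → score 4.
C: beats D, E, and F; loses to B and A → score 3.
A: beats B, C, D, E, and F → score 5.
D: beats E; loses to B, C, A, and F → score 1.
E: loses to B, C, A, D, and F → score 0.
F: beats D and E; loses to B, C, and A → score 2.
A has the best pairwise record.

A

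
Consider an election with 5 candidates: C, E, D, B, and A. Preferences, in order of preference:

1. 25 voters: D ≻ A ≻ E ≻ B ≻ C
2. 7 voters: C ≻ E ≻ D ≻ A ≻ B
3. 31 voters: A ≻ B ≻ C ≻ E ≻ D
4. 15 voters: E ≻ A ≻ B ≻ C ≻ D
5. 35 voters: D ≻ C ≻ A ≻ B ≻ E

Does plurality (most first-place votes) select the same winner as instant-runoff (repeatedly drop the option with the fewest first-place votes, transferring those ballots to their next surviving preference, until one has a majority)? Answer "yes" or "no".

yes

Plurality — first-place votes: C 7, E 15, D 60, B 0, A 31. Winner: D.
Instant-runoff — R1 C 7, E 15, D 60, B 0, A 31 (D winner). Winner: D.
The two methods agree.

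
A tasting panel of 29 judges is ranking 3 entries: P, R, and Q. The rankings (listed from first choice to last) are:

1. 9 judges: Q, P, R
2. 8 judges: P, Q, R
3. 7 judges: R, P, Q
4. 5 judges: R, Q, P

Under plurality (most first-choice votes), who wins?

R

First-place votes: P 8, R 12, Q 9.
R has the most first-place votes.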